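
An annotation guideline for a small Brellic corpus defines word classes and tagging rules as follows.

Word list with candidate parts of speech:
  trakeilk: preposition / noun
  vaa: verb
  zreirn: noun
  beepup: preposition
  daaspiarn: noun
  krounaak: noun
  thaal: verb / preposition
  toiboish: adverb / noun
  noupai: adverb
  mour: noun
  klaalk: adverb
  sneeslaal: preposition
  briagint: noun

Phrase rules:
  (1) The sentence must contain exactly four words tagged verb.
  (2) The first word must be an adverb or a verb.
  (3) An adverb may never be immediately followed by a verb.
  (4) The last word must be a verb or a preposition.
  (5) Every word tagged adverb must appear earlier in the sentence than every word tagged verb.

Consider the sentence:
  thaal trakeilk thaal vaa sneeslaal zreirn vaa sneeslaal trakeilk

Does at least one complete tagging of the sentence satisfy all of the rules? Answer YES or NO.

Candidates per position — 1:thaal {verb,preposition}; 2:trakeilk {preposition,noun}; 3:thaal {verb,preposition}; 4:vaa {verb}; 5:sneeslaal {preposition}; 6:zreirn {noun}; 7:vaa {verb}; 8:sneeslaal {preposition}; 9:trakeilk {preposition,noun}.
One satisfying assignment: verb preposition verb verb preposition noun verb preposition preposition.
Verifying each rule — rule 1 holds; rule 2 holds; rule 3 holds; rule 4 holds; rule 5 holds.

YES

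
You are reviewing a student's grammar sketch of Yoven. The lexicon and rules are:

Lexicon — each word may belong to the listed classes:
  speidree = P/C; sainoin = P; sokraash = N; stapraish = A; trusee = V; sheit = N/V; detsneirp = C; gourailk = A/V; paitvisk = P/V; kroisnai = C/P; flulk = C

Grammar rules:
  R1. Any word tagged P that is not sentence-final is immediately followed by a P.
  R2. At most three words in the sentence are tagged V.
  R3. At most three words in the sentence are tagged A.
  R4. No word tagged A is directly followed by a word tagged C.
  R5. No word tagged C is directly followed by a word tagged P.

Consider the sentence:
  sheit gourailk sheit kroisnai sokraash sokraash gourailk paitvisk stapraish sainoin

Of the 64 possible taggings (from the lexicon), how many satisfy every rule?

11

Candidates per position — 1:sheit {N,V}; 2:gourailk {A,V}; 3:sheit {N,V}; 4:kroisnai {C,P}; 5:sokraash {N}; 6:sokraash {N}; 7:gourailk {A,V}; 8:paitvisk {P,V}; 9:stapraish {A}; 10:sainoin {P}.
There are 64 candidate sequences in total.
Checking each against the rules leaves 11 sequences.
Count = 11.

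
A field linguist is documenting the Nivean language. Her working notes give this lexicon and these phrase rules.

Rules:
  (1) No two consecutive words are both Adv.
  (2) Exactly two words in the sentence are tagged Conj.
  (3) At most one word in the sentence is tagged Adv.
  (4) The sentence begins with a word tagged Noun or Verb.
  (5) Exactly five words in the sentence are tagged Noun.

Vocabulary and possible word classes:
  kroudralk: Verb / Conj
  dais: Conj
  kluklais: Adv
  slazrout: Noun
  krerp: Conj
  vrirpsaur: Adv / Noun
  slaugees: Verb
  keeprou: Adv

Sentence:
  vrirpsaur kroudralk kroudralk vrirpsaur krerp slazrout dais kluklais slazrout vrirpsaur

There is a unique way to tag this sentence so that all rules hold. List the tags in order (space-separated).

Candidates per position — 1:vrirpsaur {Adv,Noun}; 2:kroudralk {Verb,Conj}; 3:kroudralk {Verb,Conj}; 4:vrirpsaur {Adv,Noun}; 5:krerp {Conj}; 6:slazrout {Noun}; 7:dais {Conj}; 8:kluklais {Adv}; 9:slazrout {Noun}; 10:vrirpsaur {Adv,Noun}.
If word 1 were Adv, no tagging could satisfy rule 3; so word 1 is Noun.
If word 2 were Conj, no tagging could satisfy rule 2; so word 2 is Verb.
If word 3 were Conj, no tagging could satisfy rule 2; so word 3 is Verb.
If word 4 were Adv, no tagging could satisfy rule 3; so word 4 is Noun.
If word 10 were Adv, no tagging could satisfy rule 3; so word 10 is Noun.
So the tagging must be: Noun Verb Verb Noun Conj Noun Conj Adv Noun Noun.
Checking: rule 1 satisfied; rule 2 satisfied; rule 3 satisfied; rule 4 satisfied; rule 5 satisfied.

Noun Verb Verb Noun Conj Noun Conj Adv Noun Noun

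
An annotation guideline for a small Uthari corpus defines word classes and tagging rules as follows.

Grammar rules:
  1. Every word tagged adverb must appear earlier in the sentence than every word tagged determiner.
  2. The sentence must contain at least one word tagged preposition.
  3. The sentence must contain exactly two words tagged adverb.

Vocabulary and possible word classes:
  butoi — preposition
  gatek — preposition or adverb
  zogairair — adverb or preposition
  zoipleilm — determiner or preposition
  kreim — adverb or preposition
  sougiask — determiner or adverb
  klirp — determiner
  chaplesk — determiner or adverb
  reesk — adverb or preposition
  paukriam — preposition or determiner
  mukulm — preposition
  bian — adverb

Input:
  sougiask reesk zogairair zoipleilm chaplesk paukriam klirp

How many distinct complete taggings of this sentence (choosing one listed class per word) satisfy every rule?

10

Candidates per position — 1:sougiask {determiner,adverb}; 2:reesk {adverb,preposition}; 3:zogairair {adverb,preposition}; 4:zoipleilm {determiner,preposition}; 5:chaplesk {determiner,adverb}; 6:paukriam {preposition,determiner}; 7:klirp {determiner}.
There are 64 candidate sequences in total.
Checking each against the rules leaves 10 sequences.
Count = 10.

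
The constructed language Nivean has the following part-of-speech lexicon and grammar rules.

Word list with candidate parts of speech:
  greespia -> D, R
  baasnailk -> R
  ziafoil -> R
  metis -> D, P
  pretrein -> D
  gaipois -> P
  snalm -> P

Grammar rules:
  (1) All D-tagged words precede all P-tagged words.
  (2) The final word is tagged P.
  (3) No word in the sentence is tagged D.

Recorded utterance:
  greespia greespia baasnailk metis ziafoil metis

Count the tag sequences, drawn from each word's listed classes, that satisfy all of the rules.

1

Candidates per position — 1:greespia {D,R}; 2:greespia {D,R}; 3:baasnailk {R}; 4:metis {D,P}; 5:ziafoil {R}; 6:metis {D,P}.
There are 16 candidate sequences in total.
The sequences that satisfy every rule: R R R P R P.
Count = 1.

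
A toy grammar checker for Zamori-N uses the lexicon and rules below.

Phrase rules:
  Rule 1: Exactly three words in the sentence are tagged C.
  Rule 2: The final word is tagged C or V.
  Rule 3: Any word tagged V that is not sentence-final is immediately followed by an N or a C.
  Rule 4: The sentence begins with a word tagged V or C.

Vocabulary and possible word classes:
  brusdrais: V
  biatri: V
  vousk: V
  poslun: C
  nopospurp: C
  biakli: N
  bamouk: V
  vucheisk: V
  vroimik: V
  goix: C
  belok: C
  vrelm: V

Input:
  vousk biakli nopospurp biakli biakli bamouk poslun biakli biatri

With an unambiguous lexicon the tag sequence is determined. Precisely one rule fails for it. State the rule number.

Fixed tagging: V N C N N V C N V.
Rule check: R1 ✗, R2 ✓, R3 ✓, R4 ✓.
Only rule 1 fails.

1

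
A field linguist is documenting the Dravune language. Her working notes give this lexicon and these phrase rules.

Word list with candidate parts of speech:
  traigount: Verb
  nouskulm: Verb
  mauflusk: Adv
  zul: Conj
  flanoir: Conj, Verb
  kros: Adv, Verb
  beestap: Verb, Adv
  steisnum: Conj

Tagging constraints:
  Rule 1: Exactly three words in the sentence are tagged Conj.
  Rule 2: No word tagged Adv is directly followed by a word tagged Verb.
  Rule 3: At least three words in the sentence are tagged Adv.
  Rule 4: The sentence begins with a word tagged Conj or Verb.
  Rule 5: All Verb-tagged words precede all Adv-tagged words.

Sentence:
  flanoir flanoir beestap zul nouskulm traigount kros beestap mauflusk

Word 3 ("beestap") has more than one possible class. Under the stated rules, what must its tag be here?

Candidates per position — 1:flanoir {Conj,Verb}; 2:flanoir {Conj,Verb}; 3:beestap {Verb,Adv}; 4:zul {Conj}; 5:nouskulm {Verb}; 6:traigount {Verb}; 7:kros {Adv,Verb}; 8:beestap {Verb,Adv}; 9:mauflusk {Adv}.
At position 1, choosing Verb makes rule 1 impossible to satisfy; hence Conj.
At position 2, choosing Verb makes rule 1 impossible to satisfy; hence Conj.
At position 3, choosing Adv makes rule 5 impossible to satisfy; hence Verb.
At position 7, choosing Verb makes rule 3 impossible to satisfy; hence Adv.
At position 8, choosing Verb makes rule 2 impossible to satisfy; hence Adv.
The only consistent sequence is: Conj Conj Verb Conj Verb Verb Adv Adv Adv.
Verifying each rule — rule 1 holds; rule 2 holds; rule 3 holds; rule 4 holds; rule 5 holds.

Verb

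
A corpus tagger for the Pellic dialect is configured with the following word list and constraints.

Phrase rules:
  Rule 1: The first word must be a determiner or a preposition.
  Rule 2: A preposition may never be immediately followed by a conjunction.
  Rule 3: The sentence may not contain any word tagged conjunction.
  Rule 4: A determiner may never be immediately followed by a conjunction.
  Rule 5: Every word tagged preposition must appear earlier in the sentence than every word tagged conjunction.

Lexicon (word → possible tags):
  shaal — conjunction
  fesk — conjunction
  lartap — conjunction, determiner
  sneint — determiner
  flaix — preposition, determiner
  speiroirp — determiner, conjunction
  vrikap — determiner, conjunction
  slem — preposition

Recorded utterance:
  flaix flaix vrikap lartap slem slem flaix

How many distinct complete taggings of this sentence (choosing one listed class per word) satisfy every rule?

Candidates per position — 1:flaix {preposition,determiner}; 2:flaix {preposition,determiner}; 3:vrikap {determiner,conjunction}; 4:lartap {conjunction,determiner}; 5:slem {preposition}; 6:slem {preposition}; 7:flaix {preposition,determiner}.
There are 32 candidate sequences in total.
Checking each against the rules leaves 8 sequences.
Count = 8.

8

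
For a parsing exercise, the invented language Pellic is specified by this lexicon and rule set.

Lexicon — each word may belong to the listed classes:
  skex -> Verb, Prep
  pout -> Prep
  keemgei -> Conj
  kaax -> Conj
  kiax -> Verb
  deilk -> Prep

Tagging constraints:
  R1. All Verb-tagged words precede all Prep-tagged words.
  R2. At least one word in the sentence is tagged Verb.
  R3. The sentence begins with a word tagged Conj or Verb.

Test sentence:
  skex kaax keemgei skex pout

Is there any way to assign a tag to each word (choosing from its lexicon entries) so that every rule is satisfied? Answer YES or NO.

Candidates per position — 1:skex {Verb,Prep}; 2:kaax {Conj}; 3:keemgei {Conj}; 4:skex {Verb,Prep}; 5:pout {Prep}.
One satisfying assignment: Verb Conj Conj Prep Prep.
Verifying each rule — rule 1 holds; rule 2 holds; rule 3 holds.

YES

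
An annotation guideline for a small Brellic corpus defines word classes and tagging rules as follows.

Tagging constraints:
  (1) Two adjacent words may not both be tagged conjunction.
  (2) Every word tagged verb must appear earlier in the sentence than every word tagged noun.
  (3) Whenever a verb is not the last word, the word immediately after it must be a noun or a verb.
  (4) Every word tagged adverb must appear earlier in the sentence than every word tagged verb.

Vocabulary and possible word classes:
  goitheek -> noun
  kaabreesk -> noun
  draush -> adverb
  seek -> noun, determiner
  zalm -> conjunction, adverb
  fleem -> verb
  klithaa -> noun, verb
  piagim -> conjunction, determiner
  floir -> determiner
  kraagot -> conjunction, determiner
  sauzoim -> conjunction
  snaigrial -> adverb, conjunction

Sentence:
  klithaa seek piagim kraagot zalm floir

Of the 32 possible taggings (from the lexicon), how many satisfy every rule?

12

Candidates per position — 1:klithaa {noun,verb}; 2:seek {noun,determiner}; 3:piagim {conjunction,determiner}; 4:kraagot {conjunction,determiner}; 5:zalm {conjunction,adverb}; 6:floir {determiner}.
There are 32 candidate sequences in total.
Checking each against the rules leaves 12 sequences.
Count = 12.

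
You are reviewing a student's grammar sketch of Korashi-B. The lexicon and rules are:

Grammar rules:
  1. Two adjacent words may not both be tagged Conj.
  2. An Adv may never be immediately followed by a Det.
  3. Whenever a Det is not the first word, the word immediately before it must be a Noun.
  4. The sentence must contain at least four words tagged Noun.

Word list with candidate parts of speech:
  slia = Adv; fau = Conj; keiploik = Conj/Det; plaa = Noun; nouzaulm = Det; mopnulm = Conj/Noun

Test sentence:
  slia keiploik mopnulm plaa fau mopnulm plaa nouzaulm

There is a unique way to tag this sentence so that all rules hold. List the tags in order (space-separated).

Candidates per position — 1:slia {Adv}; 2:keiploik {Conj,Det}; 3:mopnulm {Conj,Noun}; 4:plaa {Noun}; 5:fau {Conj}; 6:mopnulm {Conj,Noun}; 7:plaa {Noun}; 8:nouzaulm {Det}.
At position 2, choosing Det makes rule 2 impossible to satisfy; hence Conj.
At position 3, choosing Conj makes rule 1 impossible to satisfy; hence Noun.
At position 6, choosing Conj makes rule 1 impossible to satisfy; hence Noun.
So the tagging must be: Adv Conj Noun Noun Conj Noun Noun Det.
Verifying each rule — rule 1 ok; rule 2 ok; rule 3 ok; rule 4 ok.

Adv Conj Noun Noun Conj Noun Noun Det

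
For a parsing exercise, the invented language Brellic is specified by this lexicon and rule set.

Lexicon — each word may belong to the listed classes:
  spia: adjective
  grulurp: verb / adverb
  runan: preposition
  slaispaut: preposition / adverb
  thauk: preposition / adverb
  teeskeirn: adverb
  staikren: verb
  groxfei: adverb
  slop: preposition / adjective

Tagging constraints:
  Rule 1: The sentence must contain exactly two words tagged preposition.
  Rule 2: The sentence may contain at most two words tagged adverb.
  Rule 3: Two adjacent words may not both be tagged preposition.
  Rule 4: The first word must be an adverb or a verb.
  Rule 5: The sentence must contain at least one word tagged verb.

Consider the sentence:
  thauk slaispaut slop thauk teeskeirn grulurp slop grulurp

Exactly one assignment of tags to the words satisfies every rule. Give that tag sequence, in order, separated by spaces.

adverb preposition adjective preposition adverb verb adjective verb

Candidates per position — 1:thauk {preposition,adverb}; 2:slaispaut {preposition,adverb}; 3:slop {preposition,adjective}; 4:thauk {preposition,adverb}; 5:teeskeirn {adverb}; 6:grulurp {verb,adverb}; 7:slop {preposition,adjective}; 8:grulurp {verb,adverb}.
Position 1: preposition is ruled out by rule 4; that leaves adverb.
Position 2: adverb is ruled out by rule 2; that leaves preposition.
Position 3: preposition is ruled out by rule 3; that leaves adjective.
Position 4: adverb is ruled out by rule 2; that leaves preposition.
Position 6: adverb is ruled out by rule 2; that leaves verb.
Position 7: preposition is ruled out by rule 1; that leaves adjective.
Position 8: adverb is ruled out by rule 2; that leaves verb.
The unique satisfying tagging is: adverb preposition adjective preposition adverb verb adjective verb.
Checking: rule 1 ✓; rule 2 ✓; rule 3 ✓; rule 4 ✓; rule 5 ✓.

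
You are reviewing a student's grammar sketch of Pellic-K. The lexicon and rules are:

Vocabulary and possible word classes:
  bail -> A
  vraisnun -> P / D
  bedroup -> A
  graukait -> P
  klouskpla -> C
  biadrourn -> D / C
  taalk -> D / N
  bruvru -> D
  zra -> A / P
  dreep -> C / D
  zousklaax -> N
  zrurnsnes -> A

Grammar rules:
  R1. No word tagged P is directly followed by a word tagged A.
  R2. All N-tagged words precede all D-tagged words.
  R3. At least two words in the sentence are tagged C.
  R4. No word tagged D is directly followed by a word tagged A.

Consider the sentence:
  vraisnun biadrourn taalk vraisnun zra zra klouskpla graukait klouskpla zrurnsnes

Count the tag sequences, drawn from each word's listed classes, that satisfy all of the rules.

Candidates per position — 1:vraisnun {P,D}; 2:biadrourn {D,C}; 3:taalk {D,N}; 4:vraisnun {P,D}; 5:zra {A,P}; 6:zra {A,P}; 7:klouskpla {C}; 8:graukait {P}; 9:klouskpla {C}; 10:zrurnsnes {A}.
There are 64 candidate sequences in total.
Checking each against the rules leaves 10 sequences.
Count = 10.

10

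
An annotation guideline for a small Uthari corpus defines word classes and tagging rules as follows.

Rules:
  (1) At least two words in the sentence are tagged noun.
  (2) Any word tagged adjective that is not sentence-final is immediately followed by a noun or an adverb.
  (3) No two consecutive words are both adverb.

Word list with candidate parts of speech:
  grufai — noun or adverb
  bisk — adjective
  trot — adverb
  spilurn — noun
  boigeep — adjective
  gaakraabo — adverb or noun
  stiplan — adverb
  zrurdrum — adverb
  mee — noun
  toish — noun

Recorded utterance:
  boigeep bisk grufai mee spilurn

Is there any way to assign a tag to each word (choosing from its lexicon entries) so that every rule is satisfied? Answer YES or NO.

NO

Candidates per position — 1:boigeep {adjective}; 2:bisk {adjective}; 3:grufai {noun,adverb}; 4:mee {noun}; 5:spilurn {noun}.
Rule 2 cannot be satisfied by any choice of tags from the lexicon.
So there is no consistent tagging.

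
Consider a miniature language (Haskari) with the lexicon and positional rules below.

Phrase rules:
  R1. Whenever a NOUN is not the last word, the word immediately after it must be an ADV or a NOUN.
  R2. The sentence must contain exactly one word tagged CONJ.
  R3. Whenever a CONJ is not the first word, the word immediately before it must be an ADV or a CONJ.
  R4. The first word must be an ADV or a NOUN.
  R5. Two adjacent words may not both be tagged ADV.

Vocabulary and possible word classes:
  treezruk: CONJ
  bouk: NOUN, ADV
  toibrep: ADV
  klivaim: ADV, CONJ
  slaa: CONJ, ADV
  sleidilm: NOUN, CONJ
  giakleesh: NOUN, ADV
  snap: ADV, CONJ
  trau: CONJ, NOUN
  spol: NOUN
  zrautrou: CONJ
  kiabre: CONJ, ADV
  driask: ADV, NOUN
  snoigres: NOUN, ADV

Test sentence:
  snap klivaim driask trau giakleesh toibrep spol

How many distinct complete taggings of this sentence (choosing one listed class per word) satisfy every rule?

Candidates per position — 1:snap {ADV,CONJ}; 2:klivaim {ADV,CONJ}; 3:driask {ADV,NOUN}; 4:trau {CONJ,NOUN}; 5:giakleesh {NOUN,ADV}; 6:toibrep {ADV}; 7:spol {NOUN}.
There are 32 candidate sequences in total.
The sequences that satisfy every rule: ADV CONJ ADV NOUN NOUN ADV NOUN; ADV CONJ NOUN NOUN NOUN ADV NOUN.
Count = 2.

2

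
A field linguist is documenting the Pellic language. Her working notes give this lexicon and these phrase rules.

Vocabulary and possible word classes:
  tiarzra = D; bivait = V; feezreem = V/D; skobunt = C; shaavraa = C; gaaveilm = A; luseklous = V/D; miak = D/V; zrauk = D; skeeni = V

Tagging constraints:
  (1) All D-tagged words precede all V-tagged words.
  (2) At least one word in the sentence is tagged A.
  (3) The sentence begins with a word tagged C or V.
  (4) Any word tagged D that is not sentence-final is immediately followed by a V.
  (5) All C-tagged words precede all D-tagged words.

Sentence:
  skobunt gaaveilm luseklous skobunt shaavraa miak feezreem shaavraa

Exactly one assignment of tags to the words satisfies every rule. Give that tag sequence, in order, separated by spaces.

C A V C C V V C

Candidates per position — 1:skobunt {C}; 2:gaaveilm {A}; 3:luseklous {V,D}; 4:skobunt {C}; 5:shaavraa {C}; 6:miak {D,V}; 7:feezreem {V,D}; 8:shaavraa {C}.
If word 3 were D, no tagging could satisfy rule 4; so word 3 is V.
If word 6 were D, no tagging could satisfy rule 1; so word 6 is V.
If word 7 were D, no tagging could satisfy rule 1; so word 7 is V.
The only consistent sequence is: C A V C C V V C.
Check: rule 1 ok; rule 2 ok; rule 3 ok; rule 4 ok; rule 5 ok.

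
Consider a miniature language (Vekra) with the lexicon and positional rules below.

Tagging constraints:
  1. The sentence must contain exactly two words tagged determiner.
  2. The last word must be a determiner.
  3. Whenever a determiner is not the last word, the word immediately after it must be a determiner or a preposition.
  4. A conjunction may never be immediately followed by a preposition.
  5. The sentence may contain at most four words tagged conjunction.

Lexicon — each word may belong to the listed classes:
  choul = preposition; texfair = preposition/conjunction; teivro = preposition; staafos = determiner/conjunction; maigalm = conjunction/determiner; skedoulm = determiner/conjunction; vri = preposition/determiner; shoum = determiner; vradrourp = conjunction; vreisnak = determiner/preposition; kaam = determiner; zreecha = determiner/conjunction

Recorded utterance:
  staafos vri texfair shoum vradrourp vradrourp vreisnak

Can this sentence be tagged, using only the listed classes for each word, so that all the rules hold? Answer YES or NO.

NO

Candidates per position — 1:staafos {determiner,conjunction}; 2:vri {preposition,determiner}; 3:texfair {preposition,conjunction}; 4:shoum {determiner}; 5:vradrourp {conjunction}; 6:vradrourp {conjunction}; 7:vreisnak {determiner,preposition}.
Rule 3 cannot be satisfied by any choice of tags from the lexicon.
So there is no consistent tagging.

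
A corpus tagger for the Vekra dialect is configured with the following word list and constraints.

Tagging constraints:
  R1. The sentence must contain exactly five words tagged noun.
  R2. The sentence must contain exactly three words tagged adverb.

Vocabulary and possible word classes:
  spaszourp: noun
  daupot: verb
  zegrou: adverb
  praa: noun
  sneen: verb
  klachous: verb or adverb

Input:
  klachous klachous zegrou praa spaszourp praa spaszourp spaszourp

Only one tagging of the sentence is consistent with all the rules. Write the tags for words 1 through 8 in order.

adverb adverb adverb noun noun noun noun noun

Candidates per position — 1:klachous {verb,adverb}; 2:klachous {verb,adverb}; 3:zegrou {adverb}; 4:praa {noun}; 5:spaszourp {noun}; 6:praa {noun}; 7:spaszourp {noun}; 8:spaszourp {noun}.
At position 1, choosing verb makes rule 2 impossible to satisfy; hence adverb.
At position 2, choosing verb makes rule 2 impossible to satisfy; hence adverb.
The unique satisfying tagging is: adverb adverb adverb noun noun noun noun noun.
Checking: rule 1 holds; rule 2 holds.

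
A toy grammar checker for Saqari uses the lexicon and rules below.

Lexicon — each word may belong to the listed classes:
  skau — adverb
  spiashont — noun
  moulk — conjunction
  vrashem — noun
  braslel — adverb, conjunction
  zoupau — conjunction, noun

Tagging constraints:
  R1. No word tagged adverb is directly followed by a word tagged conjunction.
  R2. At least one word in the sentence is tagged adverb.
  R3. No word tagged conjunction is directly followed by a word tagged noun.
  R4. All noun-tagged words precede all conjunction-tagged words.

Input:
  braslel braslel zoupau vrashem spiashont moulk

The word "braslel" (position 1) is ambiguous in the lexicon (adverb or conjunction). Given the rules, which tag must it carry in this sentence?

Candidates per position — 1:braslel {adverb,conjunction}; 2:braslel {adverb,conjunction}; 3:zoupau {conjunction,noun}; 4:vrashem {noun}; 5:spiashont {noun}; 6:moulk {conjunction}.
Position 1: tagging it conjunction would leave rule 4 unsatisfiable, so it must be adverb.
Position 2: tagging it conjunction would leave rule 1 unsatisfiable, so it must be adverb.
Position 3: tagging it conjunction would leave rule 1 unsatisfiable, so it must be noun.
So the tagging must be: adverb adverb noun noun noun conjunction.
Check: rule 1 ✓; rule 2 ✓; rule 3 ✓; rule 4 ✓.

adverb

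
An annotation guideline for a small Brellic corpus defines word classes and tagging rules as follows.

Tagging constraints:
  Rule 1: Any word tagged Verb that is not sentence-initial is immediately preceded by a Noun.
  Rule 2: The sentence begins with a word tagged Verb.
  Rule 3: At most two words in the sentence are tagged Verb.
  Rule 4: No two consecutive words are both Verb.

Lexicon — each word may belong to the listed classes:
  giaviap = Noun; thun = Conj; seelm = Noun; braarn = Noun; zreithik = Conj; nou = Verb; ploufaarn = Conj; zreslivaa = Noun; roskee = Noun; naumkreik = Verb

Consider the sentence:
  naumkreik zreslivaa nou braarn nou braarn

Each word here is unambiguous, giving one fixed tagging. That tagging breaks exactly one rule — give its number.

3

Fixed tagging: Verb Noun Verb Noun Verb Noun.
Applying the rules: R1 pass, R2 pass, R3 fail, R4 pass.
Only rule 3 fails.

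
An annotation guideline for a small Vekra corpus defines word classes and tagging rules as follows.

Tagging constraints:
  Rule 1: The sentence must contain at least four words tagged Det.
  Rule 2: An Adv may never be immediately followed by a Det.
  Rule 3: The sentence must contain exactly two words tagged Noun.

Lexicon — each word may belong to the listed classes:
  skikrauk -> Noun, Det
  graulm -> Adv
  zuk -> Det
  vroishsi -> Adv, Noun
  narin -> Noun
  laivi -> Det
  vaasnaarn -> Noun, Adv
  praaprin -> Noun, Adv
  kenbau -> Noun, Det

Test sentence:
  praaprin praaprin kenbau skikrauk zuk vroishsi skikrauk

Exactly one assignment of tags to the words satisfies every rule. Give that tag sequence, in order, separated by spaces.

Candidates per position — 1:praaprin {Noun,Adv}; 2:praaprin {Noun,Adv}; 3:kenbau {Noun,Det}; 4:skikrauk {Noun,Det}; 5:zuk {Det}; 6:vroishsi {Adv,Noun}; 7:skikrauk {Noun,Det}.
Position 3: tagging it Noun would leave rule 1 unsatisfiable, so it must be Det.
Position 4: tagging it Noun would leave rule 1 unsatisfiable, so it must be Det.
Position 7: tagging it Noun would leave rule 1 unsatisfiable, so it must be Det.
Position 2: tagging it Adv would leave rule 2 unsatisfiable, so it must be Noun.
Position 6: tagging it Adv would leave rule 2 unsatisfiable, so it must be Noun.
Position 1: tagging it Noun would leave rule 3 unsatisfiable, so it must be Adv.
So the tagging must be: Adv Noun Det Det Det Noun Det.
Checking: rule 1 ✓; rule 2 ✓; rule 3 ✓.

Adv Noun Det Det Det Noun Det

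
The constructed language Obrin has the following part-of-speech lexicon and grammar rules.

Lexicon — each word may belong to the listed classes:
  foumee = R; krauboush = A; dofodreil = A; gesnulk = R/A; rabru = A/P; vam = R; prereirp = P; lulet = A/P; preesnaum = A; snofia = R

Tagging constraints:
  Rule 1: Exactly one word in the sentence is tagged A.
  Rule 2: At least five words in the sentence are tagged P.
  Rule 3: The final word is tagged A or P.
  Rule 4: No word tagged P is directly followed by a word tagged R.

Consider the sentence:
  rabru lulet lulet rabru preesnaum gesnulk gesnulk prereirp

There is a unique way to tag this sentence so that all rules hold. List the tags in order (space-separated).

P P P P A R R P

Candidates per position — 1:rabru {A,P}; 2:lulet {A,P}; 3:lulet {A,P}; 4:rabru {A,P}; 5:preesnaum {A}; 6:gesnulk {R,A}; 7:gesnulk {R,A}; 8:prereirp {P}.
Position 1: A is ruled out by rule 1; that leaves P.
Position 2: A is ruled out by rule 1; that leaves P.
Position 3: A is ruled out by rule 1; that leaves P.
Position 4: A is ruled out by rule 1; that leaves P.
Position 6: A is ruled out by rule 1; that leaves R.
Position 7: A is ruled out by rule 1; that leaves R.
So the tagging must be: P P P P A R R P.
Checking: rule 1 satisfied; rule 2 satisfied; rule 3 satisfied; rule 4 satisfied.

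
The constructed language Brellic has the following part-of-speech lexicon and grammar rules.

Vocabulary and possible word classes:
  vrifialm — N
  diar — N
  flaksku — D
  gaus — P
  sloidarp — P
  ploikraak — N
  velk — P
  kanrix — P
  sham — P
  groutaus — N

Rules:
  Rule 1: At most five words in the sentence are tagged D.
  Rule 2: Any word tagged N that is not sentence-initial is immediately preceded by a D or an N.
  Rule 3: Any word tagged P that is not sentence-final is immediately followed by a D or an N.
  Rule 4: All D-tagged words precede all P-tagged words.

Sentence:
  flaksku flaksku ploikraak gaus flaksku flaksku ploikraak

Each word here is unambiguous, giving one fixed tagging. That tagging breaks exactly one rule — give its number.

Fixed tagging: D D N P D D N.
Applying the rules: R1 holds, R2 holds, R3 holds, R4 violated.
Only rule 4 fails.

4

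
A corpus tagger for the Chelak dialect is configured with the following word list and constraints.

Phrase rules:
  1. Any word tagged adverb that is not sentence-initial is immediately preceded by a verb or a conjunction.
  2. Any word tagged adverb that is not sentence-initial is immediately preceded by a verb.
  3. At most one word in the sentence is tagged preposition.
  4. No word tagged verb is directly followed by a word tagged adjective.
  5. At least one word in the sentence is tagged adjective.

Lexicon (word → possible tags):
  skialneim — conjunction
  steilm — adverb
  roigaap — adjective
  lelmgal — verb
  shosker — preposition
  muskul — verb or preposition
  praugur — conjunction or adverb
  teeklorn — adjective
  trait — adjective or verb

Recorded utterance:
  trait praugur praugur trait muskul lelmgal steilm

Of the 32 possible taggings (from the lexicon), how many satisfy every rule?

Candidates per position — 1:trait {adjective,verb}; 2:praugur {conjunction,adverb}; 3:praugur {conjunction,adverb}; 4:trait {adjective,verb}; 5:muskul {verb,preposition}; 6:lelmgal {verb}; 7:steilm {adverb}.
There are 32 candidate sequences in total.
Checking each against the rules leaves 8 sequences.
Count = 8.

8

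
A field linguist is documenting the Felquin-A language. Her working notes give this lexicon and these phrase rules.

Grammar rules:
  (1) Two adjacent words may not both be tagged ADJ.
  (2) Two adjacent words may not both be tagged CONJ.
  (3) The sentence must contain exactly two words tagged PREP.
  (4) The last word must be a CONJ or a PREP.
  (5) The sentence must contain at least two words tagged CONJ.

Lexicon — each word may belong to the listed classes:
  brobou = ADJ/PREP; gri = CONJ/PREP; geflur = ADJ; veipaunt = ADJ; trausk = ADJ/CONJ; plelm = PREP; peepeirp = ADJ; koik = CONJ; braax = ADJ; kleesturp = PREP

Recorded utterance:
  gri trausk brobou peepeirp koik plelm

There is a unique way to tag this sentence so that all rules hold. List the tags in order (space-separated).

Candidates per position — 1:gri {CONJ,PREP}; 2:trausk {ADJ,CONJ}; 3:brobou {ADJ,PREP}; 4:peepeirp {ADJ}; 5:koik {CONJ}; 6:plelm {PREP}.
Word 3 cannot be ADJ — rule 1 would then fail for every completion. It is PREP.
Word 1 cannot be PREP — rule 3 would then fail for every completion. It is CONJ.
Word 2 cannot be CONJ — rule 2 would then fail for every completion. It is ADJ.
The only consistent sequence is: CONJ ADJ PREP ADJ CONJ PREP.
Checking: rule 1 ✓; rule 2 ✓; rule 3 ✓; rule 4 ✓; rule 5 ✓.

CONJ ADJ PREP ADJ CONJ PREP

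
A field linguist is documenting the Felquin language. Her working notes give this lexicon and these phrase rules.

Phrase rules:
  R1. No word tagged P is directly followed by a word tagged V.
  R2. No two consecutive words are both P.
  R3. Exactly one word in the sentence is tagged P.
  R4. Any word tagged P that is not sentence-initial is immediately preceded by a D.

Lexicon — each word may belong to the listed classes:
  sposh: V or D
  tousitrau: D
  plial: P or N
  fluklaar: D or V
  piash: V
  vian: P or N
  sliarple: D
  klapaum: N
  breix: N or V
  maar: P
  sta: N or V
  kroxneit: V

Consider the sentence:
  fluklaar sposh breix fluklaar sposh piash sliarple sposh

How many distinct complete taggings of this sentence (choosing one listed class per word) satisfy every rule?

Candidates per position — 1:fluklaar {D,V}; 2:sposh {V,D}; 3:breix {N,V}; 4:fluklaar {D,V}; 5:sposh {V,D}; 6:piash {V}; 7:sliarple {D}; 8:sposh {V,D}.
There are 64 candidate sequences in total.
Rule 3 cannot be satisfied by any choice of tags from the lexicon.
So there is no consistent tagging.
Count = 0.

0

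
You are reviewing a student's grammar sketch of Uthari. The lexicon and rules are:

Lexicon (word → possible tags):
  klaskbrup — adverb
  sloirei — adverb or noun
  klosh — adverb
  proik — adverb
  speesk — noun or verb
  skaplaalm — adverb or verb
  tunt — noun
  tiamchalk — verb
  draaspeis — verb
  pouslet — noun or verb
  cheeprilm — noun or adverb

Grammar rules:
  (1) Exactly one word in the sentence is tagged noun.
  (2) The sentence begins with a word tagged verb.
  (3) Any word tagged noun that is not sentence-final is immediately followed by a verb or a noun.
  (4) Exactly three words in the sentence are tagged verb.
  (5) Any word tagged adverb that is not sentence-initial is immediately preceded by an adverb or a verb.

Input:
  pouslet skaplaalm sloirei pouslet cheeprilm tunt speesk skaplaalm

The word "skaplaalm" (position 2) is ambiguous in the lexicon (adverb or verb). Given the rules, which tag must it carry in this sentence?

Candidates per position — 1:pouslet {noun,verb}; 2:skaplaalm {adverb,verb}; 3:sloirei {adverb,noun}; 4:pouslet {noun,verb}; 5:cheeprilm {noun,adverb}; 6:tunt {noun}; 7:speesk {noun,verb}; 8:skaplaalm {adverb,verb}.
If word 1 were noun, no tagging could satisfy rule 1; so word 1 is verb.
If word 3 were noun, no tagging could satisfy rule 1; so word 3 is adverb.
If word 4 were noun, no tagging could satisfy rule 1; so word 4 is verb.
If word 5 were noun, no tagging could satisfy rule 1; so word 5 is adverb.
If word 7 were noun, no tagging could satisfy rule 1; so word 7 is verb.
If word 8 were verb, no tagging could satisfy rule 4; so word 8 is adverb.
If word 2 were verb, no tagging could satisfy rule 4; so word 2 is adverb.
That leaves exactly one tagging: verb adverb adverb verb adverb noun verb adverb.
Checking: rule 1 holds; rule 2 holds; rule 3 holds; rule 4 holds; rule 5 holds.

adverb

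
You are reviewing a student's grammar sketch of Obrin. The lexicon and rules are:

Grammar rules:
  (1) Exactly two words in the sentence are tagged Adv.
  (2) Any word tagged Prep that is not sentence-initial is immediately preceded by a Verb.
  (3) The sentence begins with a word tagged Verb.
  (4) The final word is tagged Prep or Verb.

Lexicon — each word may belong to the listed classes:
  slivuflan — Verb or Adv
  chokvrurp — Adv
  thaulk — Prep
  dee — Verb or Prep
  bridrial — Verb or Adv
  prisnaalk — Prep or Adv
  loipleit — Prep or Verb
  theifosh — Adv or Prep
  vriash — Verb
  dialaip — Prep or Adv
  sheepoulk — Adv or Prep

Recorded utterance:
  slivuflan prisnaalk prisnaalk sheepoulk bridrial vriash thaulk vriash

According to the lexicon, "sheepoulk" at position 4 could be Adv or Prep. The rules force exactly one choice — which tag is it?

Adv

Candidates per position — 1:slivuflan {Verb,Adv}; 2:prisnaalk {Prep,Adv}; 3:prisnaalk {Prep,Adv}; 4:sheepoulk {Adv,Prep}; 5:bridrial {Verb,Adv}; 6:vriash {Verb}; 7:thaulk {Prep}; 8:vriash {Verb}.
If word 1 were Adv, no tagging could satisfy rule 3; so word 1 is Verb.
If word 3 were Prep, no tagging could satisfy rule 2; so word 3 is Adv.
If word 4 were Prep, no tagging could satisfy rule 2; so word 4 is Adv.
If word 5 were Adv, no tagging could satisfy rule 1; so word 5 is Verb.
If word 2 were Adv, no tagging could satisfy rule 1; so word 2 is Prep.
That leaves exactly one tagging: Verb Prep Adv Adv Verb Verb Prep Verb.
Verifying each rule — rule 1 satisfied; rule 2 satisfied; rule 3 satisfied; rule 4 satisfied.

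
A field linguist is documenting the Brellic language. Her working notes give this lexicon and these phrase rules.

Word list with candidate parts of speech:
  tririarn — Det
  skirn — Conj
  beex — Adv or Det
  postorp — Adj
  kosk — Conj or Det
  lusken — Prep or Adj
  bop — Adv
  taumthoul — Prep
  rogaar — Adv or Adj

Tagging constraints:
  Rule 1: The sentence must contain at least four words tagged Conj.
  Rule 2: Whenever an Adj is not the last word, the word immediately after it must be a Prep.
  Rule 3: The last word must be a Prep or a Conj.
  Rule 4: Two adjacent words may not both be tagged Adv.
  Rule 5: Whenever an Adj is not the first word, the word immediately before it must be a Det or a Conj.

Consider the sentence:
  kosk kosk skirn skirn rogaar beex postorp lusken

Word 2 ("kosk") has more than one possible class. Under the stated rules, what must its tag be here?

Candidates per position — 1:kosk {Conj,Det}; 2:kosk {Conj,Det}; 3:skirn {Conj}; 4:skirn {Conj}; 5:rogaar {Adv,Adj}; 6:beex {Adv,Det}; 7:postorp {Adj}; 8:lusken {Prep,Adj}.
Word 1 cannot be Det — rule 1 would then fail for every completion. It is Conj.
Word 2 cannot be Det — rule 1 would then fail for every completion. It is Conj.
Word 5 cannot be Adj — rule 2 would then fail for every completion. It is Adv.
Word 6 cannot be Adv — rule 4 would then fail for every completion. It is Det.
Word 8 cannot be Adj — rule 2 would then fail for every completion. It is Prep.
That leaves exactly one tagging: Conj Conj Conj Conj Adv Det Adj Prep.
Check: rule 1 holds; rule 2 holds; rule 3 holds; rule 4 holds; rule 5 holds.

Conj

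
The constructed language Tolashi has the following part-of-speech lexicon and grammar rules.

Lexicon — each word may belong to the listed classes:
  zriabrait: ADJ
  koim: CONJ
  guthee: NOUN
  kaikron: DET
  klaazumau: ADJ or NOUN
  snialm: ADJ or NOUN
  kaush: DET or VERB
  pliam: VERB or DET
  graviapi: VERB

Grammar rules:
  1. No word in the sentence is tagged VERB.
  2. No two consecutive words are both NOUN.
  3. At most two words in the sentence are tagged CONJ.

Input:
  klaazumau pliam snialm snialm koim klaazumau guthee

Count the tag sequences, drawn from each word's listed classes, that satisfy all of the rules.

Candidates per position — 1:klaazumau {ADJ,NOUN}; 2:pliam {VERB,DET}; 3:snialm {ADJ,NOUN}; 4:snialm {ADJ,NOUN}; 5:koim {CONJ}; 6:klaazumau {ADJ,NOUN}; 7:guthee {NOUN}.
There are 32 candidate sequences in total.
Checking each against the rules leaves 6 sequences.
Count = 6.

6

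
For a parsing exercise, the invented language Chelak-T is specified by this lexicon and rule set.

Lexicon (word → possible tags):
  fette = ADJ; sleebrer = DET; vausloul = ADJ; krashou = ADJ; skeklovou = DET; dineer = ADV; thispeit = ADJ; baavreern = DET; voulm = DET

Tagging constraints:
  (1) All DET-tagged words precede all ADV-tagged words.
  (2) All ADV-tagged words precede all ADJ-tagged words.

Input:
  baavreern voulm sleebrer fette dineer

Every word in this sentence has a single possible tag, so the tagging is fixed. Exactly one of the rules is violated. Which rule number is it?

Fixed tagging: DET DET DET ADJ ADV.
Applying the rules: R1 ✓, R2 ✗.
Only rule 2 fails.

2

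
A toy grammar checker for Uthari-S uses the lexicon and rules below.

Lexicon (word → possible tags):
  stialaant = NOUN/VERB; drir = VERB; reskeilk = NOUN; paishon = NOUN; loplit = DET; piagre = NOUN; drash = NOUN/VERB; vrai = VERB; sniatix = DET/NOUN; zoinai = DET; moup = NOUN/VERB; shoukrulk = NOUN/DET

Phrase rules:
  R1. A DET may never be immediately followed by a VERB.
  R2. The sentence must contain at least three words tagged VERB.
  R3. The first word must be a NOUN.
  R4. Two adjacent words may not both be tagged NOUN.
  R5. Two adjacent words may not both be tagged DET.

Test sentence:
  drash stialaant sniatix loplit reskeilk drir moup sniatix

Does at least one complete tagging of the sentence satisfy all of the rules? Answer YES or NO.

Candidates per position — 1:drash {NOUN,VERB}; 2:stialaant {NOUN,VERB}; 3:sniatix {DET,NOUN}; 4:loplit {DET}; 5:reskeilk {NOUN}; 6:drir {VERB}; 7:moup {NOUN,VERB}; 8:sniatix {DET,NOUN}.
One satisfying assignment: NOUN VERB NOUN DET NOUN VERB VERB DET.
Rule-by-rule: rule 1 ok; rule 2 ok; rule 3 ok; rule 4 ok; rule 5 ok.

YES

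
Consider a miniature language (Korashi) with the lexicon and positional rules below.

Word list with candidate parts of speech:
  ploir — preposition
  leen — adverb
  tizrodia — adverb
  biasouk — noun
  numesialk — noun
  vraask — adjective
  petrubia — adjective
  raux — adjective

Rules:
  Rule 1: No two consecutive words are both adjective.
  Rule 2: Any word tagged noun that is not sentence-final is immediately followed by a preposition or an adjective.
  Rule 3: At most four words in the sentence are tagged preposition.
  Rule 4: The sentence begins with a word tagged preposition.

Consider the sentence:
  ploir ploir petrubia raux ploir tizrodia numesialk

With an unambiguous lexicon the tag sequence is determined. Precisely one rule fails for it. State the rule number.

1

Fixed tagging: preposition preposition adjective adjective preposition adverb noun.
Applying the rules: R1 fail, R2 pass, R3 pass, R4 pass.
Only rule 1 fails.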